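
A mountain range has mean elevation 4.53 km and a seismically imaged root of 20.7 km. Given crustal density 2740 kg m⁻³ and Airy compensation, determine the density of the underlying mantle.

Airy balance: ρ_c h = (ρ_m − ρ_c) r → ρ_m = ρ_c (1 + h/r).
ρ_m = 2740 × (1 + 4.53 km/20.7 km) = 3340 kg m⁻³.

3340 kg m⁻³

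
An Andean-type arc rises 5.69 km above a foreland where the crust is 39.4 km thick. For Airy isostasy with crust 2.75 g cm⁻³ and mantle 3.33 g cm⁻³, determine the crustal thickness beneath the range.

Root depth r = h ρ_c / (ρ_m − ρ_c) = 5.69 km × 2.75 / 0.58 = 26.98 km.
Total thickness = T + h + r = 39.4 km + 5.69 km + 26.98 km = 72.1 km.

72.1 km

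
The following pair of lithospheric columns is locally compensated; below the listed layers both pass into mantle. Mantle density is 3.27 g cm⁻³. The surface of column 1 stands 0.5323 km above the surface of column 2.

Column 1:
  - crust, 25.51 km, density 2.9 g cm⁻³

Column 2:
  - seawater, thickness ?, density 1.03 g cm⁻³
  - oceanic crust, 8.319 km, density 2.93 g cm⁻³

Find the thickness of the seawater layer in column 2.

2.17 km

Take the compensation level at the base of the deeper column (depth z_c below the surface of column 1) and equate Σ ρ_i t_i down to z_c; mantle fills any gap and the z_c terms cancel.
Column 1: 25.51×2.9 + (z_c − 25.51)×3.27
Column 2: 0.5323×0 + x×1.03 + 8.319×2.93 + (z_c − 0.5323 − 8.319 − x)×3.27
The z_c×3.27 term appears on both sides and cancels. Collect the known terms of each column as K = Σ(ρt)_known − 3.27 × (depth of known layers): K_1 = 73.979 − 3.27×25.51 = −9.4387; K_2 = 24.37467 − 3.27×(0.5323 + 8.319) = −4.569081.
Balance: K_1 = K_2 − x×(3.27 − 1.03), so x = (K_2 − K_1)/(3.27 − 1.03) = 4.86962/2.24 = 2.17 km.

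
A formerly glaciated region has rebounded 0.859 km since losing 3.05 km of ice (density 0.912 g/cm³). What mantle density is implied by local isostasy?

ρ_m = ρ_ice t / u = 0.912 × 3.05 km/0.859 km = 3.24 g/cm³.

3.24 g/cm³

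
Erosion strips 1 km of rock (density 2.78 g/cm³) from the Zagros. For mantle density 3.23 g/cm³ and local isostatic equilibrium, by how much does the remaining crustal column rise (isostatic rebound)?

Unloading: uplift u = e ρ_c/ρ_m = 1 km × 2.78/3.23 = 0.861 km.

0.861 km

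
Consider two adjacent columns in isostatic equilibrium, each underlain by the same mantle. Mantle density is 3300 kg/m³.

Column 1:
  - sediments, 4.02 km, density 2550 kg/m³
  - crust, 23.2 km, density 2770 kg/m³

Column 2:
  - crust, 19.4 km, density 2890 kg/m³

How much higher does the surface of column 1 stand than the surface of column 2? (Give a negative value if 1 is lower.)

For any compensation level in the mantle, the mantle terms cancel and isostasy reduces to e = (Σt_1 − Σt_2) − (Σ(ρt)_1 − Σ(ρt)_2) / ρ_m.
Σt_1 = 27.22 km; Σt_2 = 19.4 km; Σ(ρt)_1 = 74515; Σ(ρt)_2 = 56066 (in km·kg/m³).
e = (27.22 − 19.4) − (74515 − 56066) / 3300 = 2.23 km.

2.23 km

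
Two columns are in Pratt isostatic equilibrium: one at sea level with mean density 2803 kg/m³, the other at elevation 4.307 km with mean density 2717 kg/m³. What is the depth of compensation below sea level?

136 km

ρ_ref D = ρ (D + h) → D (ρ_ref − ρ) = ρ h.
D = ρ h/(ρ_ref − ρ) = 2717 × 4.307 km/(2803 − 2717) = 136 km.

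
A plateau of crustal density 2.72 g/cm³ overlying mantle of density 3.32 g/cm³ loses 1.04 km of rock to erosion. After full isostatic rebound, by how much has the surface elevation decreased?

Rebound u = e ρ_c/ρ_m = 1.04 km × 2.72/3.32 = 0.852 km.
Net surface drop = e − u = 1.04 km − 0.852 km = e (ρ_m − ρ_c)/ρ_m = 0.188 km.

0.188 km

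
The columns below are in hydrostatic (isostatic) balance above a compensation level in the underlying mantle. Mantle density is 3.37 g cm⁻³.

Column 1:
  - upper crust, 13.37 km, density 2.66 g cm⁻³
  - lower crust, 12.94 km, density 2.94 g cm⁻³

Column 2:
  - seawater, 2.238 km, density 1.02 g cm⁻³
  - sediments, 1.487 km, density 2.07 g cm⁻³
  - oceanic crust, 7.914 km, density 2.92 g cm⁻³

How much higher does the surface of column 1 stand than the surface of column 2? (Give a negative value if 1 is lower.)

1.28 km

For any compensation level in the mantle, the mantle terms cancel and isostasy reduces to e = (Σt_1 − Σt_2) − (Σ(ρt)_1 − Σ(ρt)_2) / ρ_m.
Σt_1 = 26.31 km; Σt_2 = 11.639 km; Σ(ρt)_1 = 73.6078; Σ(ρt)_2 = 28.46973 (in km·g cm⁻³).
e = (26.31 − 11.639) − (73.6078 − 28.46973) / 3.37 = 1.28 km.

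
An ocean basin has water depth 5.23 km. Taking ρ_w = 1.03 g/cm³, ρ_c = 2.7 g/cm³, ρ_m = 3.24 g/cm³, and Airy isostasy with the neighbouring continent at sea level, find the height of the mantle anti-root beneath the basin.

In Airy isostatic equilibrium: replacing crust with seawater at the top is compensated by replacing crust with mantle at the base: d (ρ_c − ρ_w) = a (ρ_m − ρ_c).
a = d (ρ_c − ρ_w)/(ρ_m − ρ_c) = 5.23 km × 1.67/0.54 = 16.2 km.

16.2 km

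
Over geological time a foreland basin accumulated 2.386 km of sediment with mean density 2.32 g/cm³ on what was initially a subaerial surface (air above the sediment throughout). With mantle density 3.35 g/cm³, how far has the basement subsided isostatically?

Subaerial load: s = t ρ_sed / ρ_m = 2.386 km × 2.32/3.35 = 1.65 km.

1.65 km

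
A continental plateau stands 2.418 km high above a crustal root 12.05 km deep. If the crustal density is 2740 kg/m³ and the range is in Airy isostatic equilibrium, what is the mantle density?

3290 kg/m³

Airy balance: ρ_c h = (ρ_m − ρ_c) r → ρ_m = ρ_c (1 + h/r).
ρ_m = 2740 × (1 + 2.418 km/12.05 km) = 3290 kg/m³.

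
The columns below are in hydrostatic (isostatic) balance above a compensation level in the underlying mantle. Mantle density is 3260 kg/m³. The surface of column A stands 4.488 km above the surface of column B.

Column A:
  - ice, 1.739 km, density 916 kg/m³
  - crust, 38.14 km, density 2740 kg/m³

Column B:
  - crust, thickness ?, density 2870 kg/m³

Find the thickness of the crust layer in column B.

23.8 km

Take the compensation level at the base of the deeper column (depth z_c below the surface of column A) and equate Σ ρ_i t_i down to z_c; mantle fills any gap and the z_c terms cancel.
Column A: 1.739×916 + 38.14×2740 + (z_c − 39.879)×3260
Column B: 4.488×0 + x×2870 + (z_c − 4.488 − 0 − x)×3260
The z_c×3260 term appears on both sides and cancels. Collect the known terms of each column as K = Σ(ρt)_known − 3260 × (depth of known layers): K_A = 106096.524 − 3260×39.879 = −23909.016; K_B = 0 − 3260×(4.488 + 0) = −14630.88.
Balance: K_A = K_B − x×(3260 − 2870), so x = (K_B − K_A)/(3260 − 2870) = 9278.14/390 = 23.8 km.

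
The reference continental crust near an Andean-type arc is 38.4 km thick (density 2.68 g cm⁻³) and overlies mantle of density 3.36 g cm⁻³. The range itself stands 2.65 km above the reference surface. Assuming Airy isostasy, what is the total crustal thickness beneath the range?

Root depth r = h ρ_c / (ρ_m − ρ_c) = 2.65 km × 2.68 / 0.68 = 10.44 km.
Total thickness = T + h + r = 38.4 km + 2.65 km + 10.44 km = 51.5 km.

51.5 km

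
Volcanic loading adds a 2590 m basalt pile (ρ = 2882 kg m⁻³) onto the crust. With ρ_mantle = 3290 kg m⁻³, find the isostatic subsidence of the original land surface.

Subaerial loading: s = t ρ_load / ρ_m.
s = 2590 m × 2882/3290 = 2270 m.

2270 m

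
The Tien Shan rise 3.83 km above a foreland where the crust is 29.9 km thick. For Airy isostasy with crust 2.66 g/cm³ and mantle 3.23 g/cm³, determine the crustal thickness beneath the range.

Root depth r = h ρ_c / (ρ_m − ρ_c) = 3.83 km × 2.66 / 0.57 = 17.87 km.
Total thickness = T + h + r = 29.9 km + 3.83 km + 17.87 km = 51.6 km.

51.6 km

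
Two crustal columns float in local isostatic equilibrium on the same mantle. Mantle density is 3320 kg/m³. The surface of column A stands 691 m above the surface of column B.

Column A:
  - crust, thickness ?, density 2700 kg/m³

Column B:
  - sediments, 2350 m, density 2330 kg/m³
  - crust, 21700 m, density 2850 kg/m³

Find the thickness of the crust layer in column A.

Take the compensation level at the base of the deeper column (depth z_c below the surface of column A) and equate Σ ρ_i t_i down to z_c; mantle fills any gap and the z_c terms cancel.
Column A: x×2700 + (z_c − 0 − x)×3320
Column B: 691×0 + 2350×2330 + 21700×2850 + (z_c − 691 − 24050)×3320
The z_c×3320 term appears on both sides and cancels. Collect the known terms of each column as K = Σ(ρt)_known − 3320 × (depth of known layers): K_A = 0 − 3320×0 = 0; K_B = 67320500 − 3320×(691 + 24050) = −14819620.
Balance: K_A − x×(3320 − 2700) = K_B, so x = (K_A − K_B)/(3320 − 2700) = 14819600/620 = 23900 m.

23900 m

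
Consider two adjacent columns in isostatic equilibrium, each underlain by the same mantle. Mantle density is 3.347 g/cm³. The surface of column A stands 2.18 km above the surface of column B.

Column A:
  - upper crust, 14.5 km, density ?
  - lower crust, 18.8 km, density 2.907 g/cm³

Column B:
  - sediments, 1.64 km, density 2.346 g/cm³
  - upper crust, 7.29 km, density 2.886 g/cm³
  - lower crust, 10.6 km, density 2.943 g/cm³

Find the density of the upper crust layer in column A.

Take the compensation level at the base of the deeper column (depth z_c below the surface of column A) and equate Σ ρ_i t_i down to z_c; mantle fills any gap and the z_c terms cancel.
Column A: 14.5×ρ + 18.8×2.907 + (z_c − 33.3)×3.347
Column B: 2.18×0 + 1.64×2.346 + 7.29×2.886 + 10.6×2.943 + (z_c − 2.18 − 19.53)×3.347
The z_c×3.347 term appears on both sides and cancels. Collect the known terms of each column as K = Σ(ρt)_known − 3.347 × (depth of known layers): K_A = 54.6516 − 3.347×33.3 = −56.8035; K_B = 56.08218 − 3.347×(2.18 + 19.53) = −16.58119.
Balance: K_A + 14.5×ρ = K_B, so ρ = (K_B − K_A)/14.5 = 40.2223/14.5 = 2.77 g/cm³.

2.77 g/cm³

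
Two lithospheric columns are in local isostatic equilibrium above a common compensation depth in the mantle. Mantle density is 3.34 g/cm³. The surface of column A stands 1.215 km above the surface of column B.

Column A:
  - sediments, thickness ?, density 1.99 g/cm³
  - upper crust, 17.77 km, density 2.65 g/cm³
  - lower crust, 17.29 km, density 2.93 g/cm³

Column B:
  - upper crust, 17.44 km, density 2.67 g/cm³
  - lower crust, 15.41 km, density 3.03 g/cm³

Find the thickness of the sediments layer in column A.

0.867 km

Take the compensation level at the base of the deeper column (depth z_c below the surface of column A) and equate Σ ρ_i t_i down to z_c; mantle fills any gap and the z_c terms cancel.
Column A: x×1.99 + 17.77×2.65 + 17.29×2.93 + (z_c − 35.06 − x)×3.34
Column B: 1.215×0 + 17.44×2.67 + 15.41×3.03 + (z_c − 1.215 − 32.85)×3.34
The z_c×3.34 term appears on both sides and cancels. Collect the known terms of each column as K = Σ(ρt)_known − 3.34 × (depth of known layers): K_A = 97.7502 − 3.34×35.06 = −19.3502; K_B = 93.2571 − 3.34×(1.215 + 32.85) = −20.52.
Balance: K_A − x×(3.34 − 1.99) = K_B, so x = (K_A − K_B)/(3.34 − 1.99) = 1.1698/1.35 = 0.867 km.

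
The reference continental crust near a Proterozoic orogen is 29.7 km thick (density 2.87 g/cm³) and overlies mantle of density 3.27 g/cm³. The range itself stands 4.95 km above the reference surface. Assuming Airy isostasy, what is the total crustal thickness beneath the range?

Root depth r = h ρ_c / (ρ_m − ρ_c) = 4.95 km × 2.87 / 0.4 = 35.52 km.
Total thickness = T + h + r = 29.7 km + 4.95 km + 35.52 km = 70.2 km.

70.2 km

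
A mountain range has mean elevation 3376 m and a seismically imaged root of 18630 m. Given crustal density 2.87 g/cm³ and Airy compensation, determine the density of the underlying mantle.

3.39 g/cm³

Airy balance: ρ_c h = (ρ_m − ρ_c) r → ρ_m = ρ_c (1 + h/r).
ρ_m = 2.87 × (1 + 3376 m/18630 m) = 3.39 g/cm³.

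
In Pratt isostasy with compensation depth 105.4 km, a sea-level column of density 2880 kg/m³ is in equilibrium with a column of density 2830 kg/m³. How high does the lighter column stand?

1.86 km

ρ_ref D = ρ (D + h) → h = D (ρ_ref − ρ)/ρ.
h = 105.4 km × (2880 − 2830)/2830 = 1.86 km.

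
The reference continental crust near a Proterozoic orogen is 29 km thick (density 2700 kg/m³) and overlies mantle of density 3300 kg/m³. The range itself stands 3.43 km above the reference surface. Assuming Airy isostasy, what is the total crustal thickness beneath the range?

47.9 km

Root depth r = h ρ_c / (ρ_m − ρ_c) = 3.43 km × 2700 / 600 = 15.44 km.
Total thickness = T + h + r = 29 km + 3.43 km + 15.44 km = 47.9 km.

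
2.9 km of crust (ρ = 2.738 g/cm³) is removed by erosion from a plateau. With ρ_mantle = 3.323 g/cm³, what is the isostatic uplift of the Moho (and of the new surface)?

Unloading: uplift u = e ρ_c/ρ_m = 2.9 km × 2.738/3.323 = 2.39 km.

2.39 km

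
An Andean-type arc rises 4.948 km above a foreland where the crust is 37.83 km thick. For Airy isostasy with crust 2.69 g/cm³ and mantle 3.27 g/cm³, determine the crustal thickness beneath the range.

Root depth r = h ρ_c / (ρ_m − ρ_c) = 4.948 km × 2.69 / 0.58 = 22.95 km.
Total thickness = T + h + r = 37.83 km + 4.948 km + 22.95 km = 65.7 km.

65.7 km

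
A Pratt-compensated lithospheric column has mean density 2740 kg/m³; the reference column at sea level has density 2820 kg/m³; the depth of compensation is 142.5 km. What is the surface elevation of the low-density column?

ρ_ref D = ρ (D + h) → h = D (ρ_ref − ρ)/ρ.
h = 142.5 km × (2820 − 2740)/2740 = 4.16 km.

4.16 km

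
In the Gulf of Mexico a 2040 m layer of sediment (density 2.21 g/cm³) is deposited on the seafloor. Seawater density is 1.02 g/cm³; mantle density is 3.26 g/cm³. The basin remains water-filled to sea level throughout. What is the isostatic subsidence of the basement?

Submarine loading: the sediment displaces seawater, and the subsidence is in turn flooded, so s (ρ_m − ρ_w) = t (ρ_sed − ρ_w).
s = 2040 m × (2.21 − 1.02) / (3.26 − 1.02) = 1080 m.

1080 m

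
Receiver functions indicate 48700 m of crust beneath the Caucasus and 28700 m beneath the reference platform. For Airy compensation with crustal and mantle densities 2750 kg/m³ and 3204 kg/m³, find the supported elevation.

Excess crust Δ = 48700 m − 28700 m = 20000 m, split between elevation h and root r with h + r = Δ.
Airy balance ρ_c h = (ρ_m − ρ_c) r gives r = h ρ_c/(ρ_m − ρ_c), so h (1 + ρ_c/(ρ_m − ρ_c)) = Δ, i.e. h = Δ (ρ_m − ρ_c)/ρ_m.
h = 20000 m × 454/3204 = 2830 m.

2830 m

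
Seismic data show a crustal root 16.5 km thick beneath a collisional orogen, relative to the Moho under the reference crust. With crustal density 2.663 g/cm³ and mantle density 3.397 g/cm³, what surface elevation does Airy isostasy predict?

4.55 km

Balancing pressure at the compensation depth: ρ_c h = (ρ_m − ρ_c) r.
h = r (ρ_m − ρ_c) / ρ_c = 16.5 km × (3.397 − 2.663) / 2.663 = 4.55 km.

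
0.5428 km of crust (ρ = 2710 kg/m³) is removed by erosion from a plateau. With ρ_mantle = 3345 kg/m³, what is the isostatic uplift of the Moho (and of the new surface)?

Unloading: uplift u = e ρ_c/ρ_m = 0.5428 km × 2710/3345 = 0.44 km.

0.44 km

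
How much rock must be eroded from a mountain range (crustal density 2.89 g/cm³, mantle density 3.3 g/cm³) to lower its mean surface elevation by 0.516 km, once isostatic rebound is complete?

4.15 km

Net drop Δ = e − u = e − e ρ_c/ρ_m = e (ρ_m − ρ_c)/ρ_m.
e = Δ ρ_m/(ρ_m − ρ_c) = 0.516 km × 3.3/0.41 = 4.15 km.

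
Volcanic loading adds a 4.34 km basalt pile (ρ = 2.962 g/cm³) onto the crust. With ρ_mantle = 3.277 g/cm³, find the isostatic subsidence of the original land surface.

Subaerial loading: s = t ρ_load / ρ_m.
s = 4.34 km × 2.962/3.277 = 3.92 km.

3.92 km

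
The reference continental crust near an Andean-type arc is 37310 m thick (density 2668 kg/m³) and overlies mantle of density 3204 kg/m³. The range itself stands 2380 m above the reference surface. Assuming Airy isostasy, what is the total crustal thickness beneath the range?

Root depth r = h ρ_c / (ρ_m − ρ_c) = 2380 m × 2668 / 536 = 11850 m.
Total thickness = T + h + r = 37310 m + 2380 m + 11850 m = 51500 m.

51500 m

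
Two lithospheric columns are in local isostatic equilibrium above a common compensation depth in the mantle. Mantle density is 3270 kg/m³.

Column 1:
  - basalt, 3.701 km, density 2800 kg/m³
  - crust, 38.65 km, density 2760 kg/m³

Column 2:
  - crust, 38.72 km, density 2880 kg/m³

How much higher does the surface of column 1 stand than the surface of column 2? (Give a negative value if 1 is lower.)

For any compensation level in the mantle, the mantle terms cancel and isostasy reduces to e = (Σt_1 − Σt_2) − (Σ(ρt)_1 − Σ(ρt)_2) / ρ_m.
Σt_1 = 42.351 km; Σt_2 = 38.72 km; Σ(ρt)_1 = 117036.8; Σ(ρt)_2 = 111513.6 (in km·kg/m³).
e = (42.351 − 38.72) − (117036.8 − 111513.6) / 3270 = 1.94 km.

1.94 km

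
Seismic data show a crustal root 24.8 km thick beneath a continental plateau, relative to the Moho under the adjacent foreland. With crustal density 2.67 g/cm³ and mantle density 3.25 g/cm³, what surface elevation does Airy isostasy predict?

5.39 km

In Airy isostatic equilibrium: ρ_c h = (ρ_m − ρ_c) r.
h = r (ρ_m − ρ_c) / ρ_c = 24.8 km × (3.25 − 2.67) / 2.67 = 5.39 km.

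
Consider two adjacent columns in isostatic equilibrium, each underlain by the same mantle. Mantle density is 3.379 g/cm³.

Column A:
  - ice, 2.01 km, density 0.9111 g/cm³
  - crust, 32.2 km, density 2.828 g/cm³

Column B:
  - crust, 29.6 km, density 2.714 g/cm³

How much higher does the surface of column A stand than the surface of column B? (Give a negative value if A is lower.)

0.893 km

For any compensation level in the mantle, the mantle terms cancel and isostasy reduces to e = (Σt_A − Σt_B) − (Σ(ρt)_A − Σ(ρt)_B) / ρ_m.
Σt_A = 34.21 km; Σt_B = 29.6 km; Σ(ρt)_A = 92.892911; Σ(ρt)_B = 80.3344 (in km·g/cm³).
e = (34.21 − 29.6) − (92.892911 − 80.3344) / 3.379 = 0.893 km.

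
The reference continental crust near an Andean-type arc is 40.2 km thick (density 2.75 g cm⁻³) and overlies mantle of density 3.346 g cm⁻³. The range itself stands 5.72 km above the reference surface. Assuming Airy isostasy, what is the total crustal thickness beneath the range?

Root depth r = h ρ_c / (ρ_m − ρ_c) = 5.72 km × 2.75 / 0.596 = 26.39 km.
Total thickness = T + h + r = 40.2 km + 5.72 km + 26.39 km = 72.3 km.

72.3 km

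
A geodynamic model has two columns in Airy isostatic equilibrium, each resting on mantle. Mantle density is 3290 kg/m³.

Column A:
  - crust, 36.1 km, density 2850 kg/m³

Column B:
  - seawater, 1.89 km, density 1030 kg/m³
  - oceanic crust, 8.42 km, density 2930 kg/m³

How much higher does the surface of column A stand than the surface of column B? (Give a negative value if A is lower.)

For any compensation level in the mantle, the mantle terms cancel and isostasy reduces to e = (Σt_A − Σt_B) − (Σ(ρt)_A − Σ(ρt)_B) / ρ_m.
Σt_A = 36.1 km; Σt_B = 10.31 km; Σ(ρt)_A = 102885; Σ(ρt)_B = 26617.3 (in km·kg/m³).
e = (36.1 − 10.31) − (102885 − 26617.3) / 3290 = 2.61 km.

2.61 km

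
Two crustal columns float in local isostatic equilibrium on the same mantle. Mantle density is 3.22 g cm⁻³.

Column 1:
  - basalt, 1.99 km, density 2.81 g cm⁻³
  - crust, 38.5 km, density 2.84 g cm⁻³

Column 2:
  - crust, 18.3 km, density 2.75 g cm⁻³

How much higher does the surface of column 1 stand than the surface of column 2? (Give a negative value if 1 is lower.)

For any compensation level in the mantle, the mantle terms cancel and isostasy reduces to e = (Σt_1 − Σt_2) − (Σ(ρt)_1 − Σ(ρt)_2) / ρ_m.
Σt_1 = 40.49 km; Σt_2 = 18.3 km; Σ(ρt)_1 = 114.9319; Σ(ρt)_2 = 50.325 (in km·g cm⁻³).
e = (40.49 − 18.3) − (114.9319 − 50.325) / 3.22 = 2.13 km.

2.13 km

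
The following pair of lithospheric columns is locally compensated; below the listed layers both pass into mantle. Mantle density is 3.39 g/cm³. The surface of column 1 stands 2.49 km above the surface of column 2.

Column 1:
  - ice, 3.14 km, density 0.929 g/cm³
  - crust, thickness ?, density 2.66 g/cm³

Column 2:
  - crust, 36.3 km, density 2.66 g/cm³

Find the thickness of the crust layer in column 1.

37.3 km

Take the compensation level at the base of the deeper column (depth z_c below the surface of column 1) and equate Σ ρ_i t_i down to z_c; mantle fills any gap and the z_c terms cancel.
Column 1: 3.14×0.929 + x×2.66 + (z_c − 3.14 − x)×3.39
Column 2: 2.49×0 + 36.3×2.66 + (z_c − 2.49 − 36.3)×3.39
The z_c×3.39 term appears on both sides and cancels. Collect the known terms of each column as K = Σ(ρt)_known − 3.39 × (depth of known layers): K_1 = 2.91706 − 3.39×3.14 = −7.72754; K_2 = 96.558 − 3.39×(2.49 + 36.3) = −34.9401.
Balance: K_1 − x×(3.39 − 2.66) = K_2, so x = (K_1 − K_2)/(3.39 − 2.66) = 27.2126/0.73 = 37.3 km.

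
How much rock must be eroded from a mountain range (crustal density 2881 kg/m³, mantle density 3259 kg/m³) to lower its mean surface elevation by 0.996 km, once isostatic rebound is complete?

8.59 km

Net drop Δ = e − u = e − e ρ_c/ρ_m = e (ρ_m − ρ_c)/ρ_m.
e = Δ ρ_m/(ρ_m − ρ_c) = 0.996 km × 3259/378 = 8.59 km.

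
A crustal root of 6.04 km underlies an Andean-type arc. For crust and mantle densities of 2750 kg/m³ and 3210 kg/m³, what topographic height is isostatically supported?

In Airy isostatic equilibrium: ρ_c h = (ρ_m − ρ_c) r.
h = r (ρ_m − ρ_c) / ρ_c = 6.04 km × (3210 − 2750) / 2750 = 1.01 km.

1.01 km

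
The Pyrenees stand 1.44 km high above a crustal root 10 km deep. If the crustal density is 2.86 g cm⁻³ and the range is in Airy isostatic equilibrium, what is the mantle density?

Airy balance: ρ_c h = (ρ_m − ρ_c) r → ρ_m = ρ_c (1 + h/r).
ρ_m = 2.86 × (1 + 1.44 km/10 km) = 3.27 g cm⁻³.

3.27 g cm⁻³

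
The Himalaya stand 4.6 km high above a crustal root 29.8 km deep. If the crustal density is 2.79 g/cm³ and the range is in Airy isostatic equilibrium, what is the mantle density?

3.22 g/cm³

Airy balance: ρ_c h = (ρ_m − ρ_c) r → ρ_m = ρ_c (1 + h/r).
ρ_m = 2.79 × (1 + 4.6 km/29.8 km) = 3.22 g/cm³.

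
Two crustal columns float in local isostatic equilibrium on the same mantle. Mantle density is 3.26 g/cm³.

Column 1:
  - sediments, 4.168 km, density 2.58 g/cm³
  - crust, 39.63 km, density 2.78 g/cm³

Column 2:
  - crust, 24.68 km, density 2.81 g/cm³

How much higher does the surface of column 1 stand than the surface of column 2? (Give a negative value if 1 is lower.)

For any compensation level in the mantle, the mantle terms cancel and isostasy reduces to e = (Σt_1 − Σt_2) − (Σ(ρt)_1 − Σ(ρt)_2) / ρ_m.
Σt_1 = 43.798 km; Σt_2 = 24.68 km; Σ(ρt)_1 = 120.92484; Σ(ρt)_2 = 69.3508 (in km·g/cm³).
e = (43.798 − 24.68) − (120.92484 − 69.3508) / 3.26 = 3.3 km.

3.3 km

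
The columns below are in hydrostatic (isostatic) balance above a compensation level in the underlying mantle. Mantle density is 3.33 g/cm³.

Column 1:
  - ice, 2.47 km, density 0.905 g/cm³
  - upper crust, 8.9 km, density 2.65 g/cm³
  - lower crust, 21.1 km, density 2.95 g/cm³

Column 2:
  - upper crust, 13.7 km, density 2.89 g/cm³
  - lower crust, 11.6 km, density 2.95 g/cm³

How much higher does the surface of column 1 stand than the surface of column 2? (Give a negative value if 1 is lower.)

For any compensation level in the mantle, the mantle terms cancel and isostasy reduces to e = (Σt_1 − Σt_2) − (Σ(ρt)_1 − Σ(ρt)_2) / ρ_m.
Σt_1 = 32.47 km; Σt_2 = 25.3 km; Σ(ρt)_1 = 88.06535; Σ(ρt)_2 = 73.813 (in km·g/cm³).
e = (32.47 − 25.3) − (88.06535 − 73.813) / 3.33 = 2.89 km.

2.89 km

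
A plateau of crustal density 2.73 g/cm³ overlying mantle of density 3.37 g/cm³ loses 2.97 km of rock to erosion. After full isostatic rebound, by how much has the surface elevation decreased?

Rebound u = e ρ_c/ρ_m = 2.97 km × 2.73/3.37 = 2.406 km.
Net surface drop = e − u = 2.97 km − 2.406 km = e (ρ_m − ρ_c)/ρ_m = 0.564 km.

0.564 km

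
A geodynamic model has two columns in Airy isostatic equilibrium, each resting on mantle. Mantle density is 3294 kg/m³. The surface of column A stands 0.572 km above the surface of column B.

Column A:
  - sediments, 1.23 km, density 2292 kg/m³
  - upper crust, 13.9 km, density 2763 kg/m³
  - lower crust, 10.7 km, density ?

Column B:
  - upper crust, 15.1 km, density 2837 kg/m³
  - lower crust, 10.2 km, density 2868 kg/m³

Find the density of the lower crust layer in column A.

2870 kg/m³

Take the compensation level at the base of the deeper column (depth z_c below the surface of column A) and equate Σ ρ_i t_i down to z_c; mantle fills any gap and the z_c terms cancel.
Column A: 1.23×2292 + 13.9×2763 + 10.7×ρ + (z_c − 25.83)×3294
Column B: 0.572×0 + 15.1×2837 + 10.2×2868 + (z_c − 0.572 − 25.3)×3294
The z_c×3294 term appears on both sides and cancels. Collect the known terms of each column as K = Σ(ρt)_known − 3294 × (depth of known layers): K_A = 41224.86 − 3294×25.83 = −43859.16; K_B = 72092.3 − 3294×(0.572 + 25.3) = −13130.068.
Balance: K_A + 10.7×ρ = K_B, so ρ = (K_B − K_A)/10.7 = 30729.1/10.7 = 2870 kg/m³.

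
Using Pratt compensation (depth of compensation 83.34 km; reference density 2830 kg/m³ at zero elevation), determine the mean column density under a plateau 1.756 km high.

2770 kg/m³

Pratt balance: ρ_ref D = ρ (D + h).
ρ = ρ_ref D/(D + h) = 2830 × 83.34 km/(83.34 km + 1.756 km) = 2770 kg/m³.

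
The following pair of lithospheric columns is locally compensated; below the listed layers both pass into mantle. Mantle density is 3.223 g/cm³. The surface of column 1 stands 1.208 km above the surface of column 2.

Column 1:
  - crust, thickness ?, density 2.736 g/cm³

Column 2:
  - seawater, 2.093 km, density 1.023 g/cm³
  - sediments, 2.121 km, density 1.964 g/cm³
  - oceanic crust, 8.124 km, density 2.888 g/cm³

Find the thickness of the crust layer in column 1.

Take the compensation level at the base of the deeper column (depth z_c below the surface of column 1) and equate Σ ρ_i t_i down to z_c; mantle fills any gap and the z_c terms cancel.
Column 1: x×2.736 + (z_c − 0 − x)×3.223
Column 2: 1.208×0 + 2.093×1.023 + 2.121×1.964 + 8.124×2.888 + (z_c − 1.208 − 12.338)×3.223
The z_c×3.223 term appears on both sides and cancels. Collect the known terms of each column as K = Σ(ρt)_known − 3.223 × (depth of known layers): K_1 = 0 − 3.223×0 = 0; K_2 = 29.768895 − 3.223×(1.208 + 12.338) = −13.889863.
Balance: K_1 − x×(3.223 − 2.736) = K_2, so x = (K_1 − K_2)/(3.223 − 2.736) = 13.8899/0.487 = 28.5 km.

28.5 km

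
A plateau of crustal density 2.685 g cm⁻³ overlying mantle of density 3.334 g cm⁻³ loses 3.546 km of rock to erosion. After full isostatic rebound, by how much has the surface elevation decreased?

0.69 km

Rebound u = e ρ_c/ρ_m = 3.546 km × 2.685/3.334 = 2.856 km.
Net surface drop = e − u = 3.546 km − 2.856 km = e (ρ_m − ρ_c)/ρ_m = 0.69 km.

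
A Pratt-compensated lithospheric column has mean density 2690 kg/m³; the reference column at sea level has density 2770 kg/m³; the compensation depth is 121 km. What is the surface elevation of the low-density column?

3.6 km

ρ_ref D = ρ (D + h) → h = D (ρ_ref − ρ)/ρ.
h = 121 km × (2770 − 2690)/2690 = 3.6 km.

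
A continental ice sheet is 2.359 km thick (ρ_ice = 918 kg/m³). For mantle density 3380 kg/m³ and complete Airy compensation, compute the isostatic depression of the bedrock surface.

0.641 km

For local isostatic compensation: the ice load ρ_ice t is balanced by mantle displaced below, ρ_m s.
s = t ρ_ice / ρ_m = 2.359 km × 918/3380 = 0.641 km.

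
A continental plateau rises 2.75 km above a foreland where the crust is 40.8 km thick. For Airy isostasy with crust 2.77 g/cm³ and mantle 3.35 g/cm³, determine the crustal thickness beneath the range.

56.7 km

Root depth r = h ρ_c / (ρ_m − ρ_c) = 2.75 km × 2.77 / 0.58 = 13.13 km.
Total thickness = T + h + r = 40.8 km + 2.75 km + 13.13 km = 56.7 km.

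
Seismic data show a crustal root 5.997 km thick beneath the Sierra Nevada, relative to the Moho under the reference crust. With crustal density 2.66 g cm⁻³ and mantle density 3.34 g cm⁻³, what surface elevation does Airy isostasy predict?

Isostatic balance requires: ρ_c h = (ρ_m − ρ_c) r.
h = r (ρ_m − ρ_c) / ρ_c = 5.997 km × (3.34 − 2.66) / 2.66 = 1.53 km.

1.53 km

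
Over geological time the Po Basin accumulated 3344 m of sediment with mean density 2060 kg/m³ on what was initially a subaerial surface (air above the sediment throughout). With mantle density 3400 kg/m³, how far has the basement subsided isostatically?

Subaerial load: s = t ρ_sed / ρ_m = 3344 m × 2060/3400 = 2030 m.

2030 m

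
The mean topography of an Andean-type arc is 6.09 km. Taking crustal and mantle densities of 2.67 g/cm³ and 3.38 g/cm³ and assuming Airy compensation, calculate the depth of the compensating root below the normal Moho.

By Archimedes' principle applied to the lithosphere: the weight of the topography is balanced by the buoyancy of the root, ρ_c h = (ρ_m − ρ_c) r.
r = h · ρ_c / (ρ_m − ρ_c) = 6.09 km × 2.67 / (3.38 − 2.67) = 22.9 km.

22.9 km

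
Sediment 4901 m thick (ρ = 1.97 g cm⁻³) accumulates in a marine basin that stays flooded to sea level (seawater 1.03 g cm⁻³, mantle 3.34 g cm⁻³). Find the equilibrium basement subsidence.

Submarine loading: the sediment displaces seawater, and the subsidence is in turn flooded, so s (ρ_m − ρ_w) = t (ρ_sed − ρ_w).
s = 4901 m × (1.97 − 1.03) / (3.34 − 1.03) = 1990 m.

1990 m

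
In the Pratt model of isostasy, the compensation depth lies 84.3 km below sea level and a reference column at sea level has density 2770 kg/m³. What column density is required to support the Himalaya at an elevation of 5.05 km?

2610 kg/m³

Pratt balance: ρ_ref D = ρ (D + h).
ρ = ρ_ref D/(D + h) = 2770 × 84.3 km/(84.3 km + 5.05 km) = 2610 kg/m³.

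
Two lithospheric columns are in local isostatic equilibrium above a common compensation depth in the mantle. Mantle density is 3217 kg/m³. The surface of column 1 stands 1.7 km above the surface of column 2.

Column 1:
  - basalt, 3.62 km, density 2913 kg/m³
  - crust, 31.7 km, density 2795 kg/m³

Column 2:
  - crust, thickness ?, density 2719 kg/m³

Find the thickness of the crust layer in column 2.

Take the compensation level at the base of the deeper column (depth z_c below the surface of column 1) and equate Σ ρ_i t_i down to z_c; mantle fills any gap and the z_c terms cancel.
Column 1: 3.62×2913 + 31.7×2795 + (z_c − 35.32)×3217
Column 2: 1.7×0 + x×2719 + (z_c − 1.7 − 0 − x)×3217
The z_c×3217 term appears on both sides and cancels. Collect the known terms of each column as K = Σ(ρt)_known − 3217 × (depth of known layers): K_1 = 99146.56 − 3217×35.32 = −14477.88; K_2 = 0 − 3217×(1.7 + 0) = −5468.9.
Balance: K_1 = K_2 − x×(3217 − 2719), so x = (K_2 − K_1)/(3217 − 2719) = 9008.98/498 = 18.1 km.

18.1 km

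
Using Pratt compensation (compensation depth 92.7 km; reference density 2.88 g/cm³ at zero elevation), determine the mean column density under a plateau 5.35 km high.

2.72 g/cm³

Pratt balance: ρ_ref D = ρ (D + h).
ρ = ρ_ref D/(D + h) = 2.88 × 92.7 km/(92.7 km + 5.35 km) = 2.72 g/cm³.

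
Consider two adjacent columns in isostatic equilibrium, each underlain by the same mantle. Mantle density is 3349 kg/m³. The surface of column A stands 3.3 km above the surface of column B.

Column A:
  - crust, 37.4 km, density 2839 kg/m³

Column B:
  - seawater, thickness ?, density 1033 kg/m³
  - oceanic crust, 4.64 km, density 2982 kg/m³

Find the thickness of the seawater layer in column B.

Take the compensation level at the base of the deeper column (depth z_c below the surface of column A) and equate Σ ρ_i t_i down to z_c; mantle fills any gap and the z_c terms cancel.
Column A: 37.4×2839 + (z_c − 37.4)×3349
Column B: 3.3×0 + x×1033 + 4.64×2982 + (z_c − 3.3 − 4.64 − x)×3349
The z_c×3349 term appears on both sides and cancels. Collect the known terms of each column as K = Σ(ρt)_known − 3349 × (depth of known layers): K_A = 106178.6 − 3349×37.4 = −19074; K_B = 13836.48 − 3349×(3.3 + 4.64) = −12754.58.
Balance: K_A = K_B − x×(3349 − 1033), so x = (K_B − K_A)/(3349 − 1033) = 6319.42/2316 = 2.73 km.

2.73 km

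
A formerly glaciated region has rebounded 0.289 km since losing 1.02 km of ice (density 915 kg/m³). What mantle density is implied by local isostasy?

ρ_m = ρ_ice t / u = 915 × 1.02 km/0.289 km = 3230 kg/m³.

3230 kg/m³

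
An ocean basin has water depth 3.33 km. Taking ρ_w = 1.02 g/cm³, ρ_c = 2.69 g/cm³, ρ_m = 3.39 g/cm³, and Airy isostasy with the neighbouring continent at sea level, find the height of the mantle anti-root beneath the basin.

7.94 km

In Airy isostatic equilibrium: replacing crust with seawater at the top is compensated by replacing crust with mantle at the base: d (ρ_c − ρ_w) = a (ρ_m − ρ_c).
a = d (ρ_c − ρ_w)/(ρ_m − ρ_c) = 3.33 km × 1.67/0.7 = 7.94 km.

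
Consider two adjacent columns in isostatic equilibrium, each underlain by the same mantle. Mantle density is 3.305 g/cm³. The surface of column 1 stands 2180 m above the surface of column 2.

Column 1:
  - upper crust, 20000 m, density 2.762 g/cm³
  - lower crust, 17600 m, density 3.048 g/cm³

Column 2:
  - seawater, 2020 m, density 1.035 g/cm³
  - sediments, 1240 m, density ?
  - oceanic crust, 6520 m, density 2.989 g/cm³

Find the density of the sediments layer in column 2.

2.07 g/cm³

Take the compensation level at the base of the deeper column (depth z_c below the surface of column 1) and equate Σ ρ_i t_i down to z_c; mantle fills any gap and the z_c terms cancel.
Column 1: 20000×2.762 + 17600×3.048 + (z_c − 37600)×3.305
Column 2: 2180×0 + 2020×1.035 + 1240×ρ + 6520×2.989 + (z_c − 2180 − 9780)×3.305
The z_c×3.305 term appears on both sides and cancels. Collect the known terms of each column as K = Σ(ρt)_known − 3.305 × (depth of known layers): K_1 = 108884.8 − 3.305×37600 = −15383.2; K_2 = 21578.98 − 3.305×(2180 + 9780) = −17948.82.
Balance: K_1 = K_2 + 1240×ρ, so ρ = (K_1 − K_2)/1240 = 2565.62/1240 = 2.07 g/cm³.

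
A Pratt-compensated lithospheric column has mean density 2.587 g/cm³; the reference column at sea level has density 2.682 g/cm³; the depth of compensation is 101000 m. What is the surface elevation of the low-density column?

3710 m

ρ_ref D = ρ (D + h) → h = D (ρ_ref − ρ)/ρ.
h = 101000 m × (2.682 − 2.587)/2.587 = 3710 m.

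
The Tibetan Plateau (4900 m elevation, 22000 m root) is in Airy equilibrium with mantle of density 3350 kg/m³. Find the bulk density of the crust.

ρ_c h = (ρ_m − ρ_c) r → ρ_c (h + r) = ρ_m r → ρ_c = ρ_m r / (h + r).
ρ_c = 3350 × 22000 m / (4900 m + 22000 m) = 2740 kg/m³.

2740 kg/m³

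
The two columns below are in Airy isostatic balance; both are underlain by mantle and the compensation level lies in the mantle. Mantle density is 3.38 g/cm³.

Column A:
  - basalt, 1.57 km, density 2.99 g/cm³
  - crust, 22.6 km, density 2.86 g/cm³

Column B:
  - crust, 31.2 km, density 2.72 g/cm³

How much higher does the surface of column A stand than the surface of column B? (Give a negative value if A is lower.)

For any compensation level in the mantle, the mantle terms cancel and isostasy reduces to e = (Σt_A − Σt_B) − (Σ(ρt)_A − Σ(ρt)_B) / ρ_m.
Σt_A = 24.17 km; Σt_B = 31.2 km; Σ(ρt)_A = 69.3303; Σ(ρt)_B = 84.864 (in km·g/cm³).
e = (24.17 − 31.2) − (69.3303 − 84.864) / 3.38 = −2.43 km.

−2.43 km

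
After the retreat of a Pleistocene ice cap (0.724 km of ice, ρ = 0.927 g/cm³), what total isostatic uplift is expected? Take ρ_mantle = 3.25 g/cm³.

Removing the load lets mantle flow back in; uplift u satisfies ρ_ice t = ρ_m u.
u = t ρ_ice/ρ_m = 0.724 km × 0.927/3.25 = 0.207 km.

0.207 km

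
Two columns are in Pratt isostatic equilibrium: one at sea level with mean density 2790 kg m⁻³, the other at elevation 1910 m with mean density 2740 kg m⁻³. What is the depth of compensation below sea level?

105000 m

ρ_ref D = ρ (D + h) → D (ρ_ref − ρ) = ρ h.
D = ρ h/(ρ_ref − ρ) = 2740 × 1910 m/(2790 − 2740) = 105000 m.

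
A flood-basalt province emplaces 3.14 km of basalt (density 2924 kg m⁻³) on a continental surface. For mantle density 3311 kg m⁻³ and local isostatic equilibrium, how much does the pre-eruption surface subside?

Subaerial loading: s = t ρ_load / ρ_m.
s = 3.14 km × 2924/3311 = 2.77 km.

2.77 km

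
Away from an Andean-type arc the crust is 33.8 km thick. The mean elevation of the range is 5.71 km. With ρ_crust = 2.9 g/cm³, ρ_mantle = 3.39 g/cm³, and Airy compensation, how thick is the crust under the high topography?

73.3 km

Root depth r = h ρ_c / (ρ_m − ρ_c) = 5.71 km × 2.9 / 0.49 = 33.79 km.
Total thickness = T + h + r = 33.8 km + 5.71 km + 33.79 km = 73.3 km.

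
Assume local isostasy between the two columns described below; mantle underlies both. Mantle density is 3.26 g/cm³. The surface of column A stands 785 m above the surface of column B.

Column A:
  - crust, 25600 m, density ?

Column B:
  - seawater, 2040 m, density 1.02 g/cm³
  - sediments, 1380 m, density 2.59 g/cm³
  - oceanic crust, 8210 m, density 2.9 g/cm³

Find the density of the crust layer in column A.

2.83 g/cm³

Take the compensation level at the base of the deeper column (depth z_c below the surface of column A) and equate Σ ρ_i t_i down to z_c; mantle fills any gap and the z_c terms cancel.
Column A: 25600×ρ + (z_c − 25600)×3.26
Column B: 785×0 + 2040×1.02 + 1380×2.59 + 8210×2.9 + (z_c − 785 − 11630)×3.26
The z_c×3.26 term appears on both sides and cancels. Collect the known terms of each column as K = Σ(ρt)_known − 3.26 × (depth of known layers): K_A = 0 − 3.26×25600 = −83456; K_B = 29464 − 3.26×(785 + 11630) = −11008.9.
Balance: K_A + 25600×ρ = K_B, so ρ = (K_B − K_A)/25600 = 72447.1/25600 = 2.83 g/cm³.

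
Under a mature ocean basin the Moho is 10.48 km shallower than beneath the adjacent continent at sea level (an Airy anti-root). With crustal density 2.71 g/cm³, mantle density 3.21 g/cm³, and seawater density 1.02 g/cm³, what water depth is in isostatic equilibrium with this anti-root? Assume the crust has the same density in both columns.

3.1 km

Replacing a thickness d of crust by seawater at the top must be balanced by replacing crust with mantle at the base: d (ρ_c − ρ_w) = a (ρ_m − ρ_c).
d = a (ρ_m − ρ_c)/(ρ_c − ρ_w) = 10.48 km × 0.5/1.69 = 3.1 km.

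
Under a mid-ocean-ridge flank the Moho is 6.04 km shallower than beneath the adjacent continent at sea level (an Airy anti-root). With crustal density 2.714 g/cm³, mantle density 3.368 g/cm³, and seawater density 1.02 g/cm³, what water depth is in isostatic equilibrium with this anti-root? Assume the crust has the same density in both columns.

Replacing a thickness d of crust by seawater at the top must be balanced by replacing crust with mantle at the base: d (ρ_c − ρ_w) = a (ρ_m − ρ_c).
d = a (ρ_m − ρ_c)/(ρ_c − ρ_w) = 6.04 km × 0.654/1.694 = 2.33 km.

2.33 km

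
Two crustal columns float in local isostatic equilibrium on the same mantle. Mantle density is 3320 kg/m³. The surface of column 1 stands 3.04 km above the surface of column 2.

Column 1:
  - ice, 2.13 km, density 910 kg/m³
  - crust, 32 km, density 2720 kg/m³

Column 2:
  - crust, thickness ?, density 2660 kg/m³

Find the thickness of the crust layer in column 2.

21.6 km

Take the compensation level at the base of the deeper column (depth z_c below the surface of column 1) and equate Σ ρ_i t_i down to z_c; mantle fills any gap and the z_c terms cancel.
Column 1: 2.13×910 + 32×2720 + (z_c − 34.13)×3320
Column 2: 3.04×0 + x×2660 + (z_c − 3.04 − 0 − x)×3320
The z_c×3320 term appears on both sides and cancels. Collect the known terms of each column as K = Σ(ρt)_known − 3320 × (depth of known layers): K_1 = 88978.3 − 3320×34.13 = −24333.3; K_2 = 0 − 3320×(3.04 + 0) = −10092.8.
Balance: K_1 = K_2 − x×(3320 − 2660), so x = (K_2 − K_1)/(3320 − 2660) = 14240.5/660 = 21.6 km.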